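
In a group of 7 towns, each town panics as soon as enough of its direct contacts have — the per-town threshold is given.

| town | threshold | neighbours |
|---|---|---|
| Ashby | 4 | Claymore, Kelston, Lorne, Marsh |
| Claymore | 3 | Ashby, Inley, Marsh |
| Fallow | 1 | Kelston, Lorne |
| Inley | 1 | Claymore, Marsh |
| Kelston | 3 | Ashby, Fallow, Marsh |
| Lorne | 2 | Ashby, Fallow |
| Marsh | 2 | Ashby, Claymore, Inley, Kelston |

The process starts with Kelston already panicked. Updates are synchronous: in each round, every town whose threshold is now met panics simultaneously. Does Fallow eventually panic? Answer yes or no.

yes

Round 1 — Kelston panics (initial).
Round 2 — checking thresholds:
  Ashby: 1 of 4 neighbours < 4, below threshold.
  Fallow: 1 of 2 neighbours ≥ 1, panics.
  Marsh: 1 of 4 neighbours < 2, below threshold.
Round 3 — no new panics; cascade stops.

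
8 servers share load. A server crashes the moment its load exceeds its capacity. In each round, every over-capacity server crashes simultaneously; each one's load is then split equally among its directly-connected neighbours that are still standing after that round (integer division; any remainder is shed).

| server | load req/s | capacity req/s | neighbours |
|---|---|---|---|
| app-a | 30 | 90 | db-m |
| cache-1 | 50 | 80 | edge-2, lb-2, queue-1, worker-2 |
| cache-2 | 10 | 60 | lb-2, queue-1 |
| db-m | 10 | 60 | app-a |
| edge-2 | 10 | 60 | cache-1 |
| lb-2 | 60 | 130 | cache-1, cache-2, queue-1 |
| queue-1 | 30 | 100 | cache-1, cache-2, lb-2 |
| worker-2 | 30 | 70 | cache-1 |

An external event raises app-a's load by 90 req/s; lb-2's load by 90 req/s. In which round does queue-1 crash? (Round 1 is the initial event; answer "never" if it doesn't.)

3

Round 1 — app-a at 120 > 90; lb-2 at 150 > 130. app-a, lb-2 crash.
  app-a sheds 120 req/s to db-m: 120 each.
    db-m: 10+120 = 130 > 60
  lb-2 sheds 150 req/s to cache-1, cache-2, queue-1: 50 each.
    cache-1: 50+50 = 100 > 80
    cache-2: 10+50 = 60 ≤ 60
    queue-1: 30+50 = 80 ≤ 100
Round 2 — cache-1, db-m crash.
  cache-1 sheds 100 req/s to edge-2, queue-1, worker-2: 33 each (1 lost).
    edge-2: 10+33 = 43 ≤ 60
    queue-1: 80+33 = 113 > 100
    worker-2: 30+33 = 63 ≤ 70
  db-m sheds 130 req/s: no online neighbours, lost.
Round 3 — queue-1 crashes.
  queue-1 sheds 113 req/s to cache-2: 113 each.
    cache-2: 60+113 = 173 > 60
Round 4 — cache-2 crashes.
  cache-2 sheds 173 req/s: no online neighbours, lost.
No further crashes.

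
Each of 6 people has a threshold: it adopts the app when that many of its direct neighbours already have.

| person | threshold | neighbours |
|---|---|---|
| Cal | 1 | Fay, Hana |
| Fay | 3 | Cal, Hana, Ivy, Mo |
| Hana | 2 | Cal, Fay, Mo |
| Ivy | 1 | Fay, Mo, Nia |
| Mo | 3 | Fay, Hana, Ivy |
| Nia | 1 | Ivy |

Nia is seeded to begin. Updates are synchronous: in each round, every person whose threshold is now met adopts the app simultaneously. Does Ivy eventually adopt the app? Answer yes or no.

Round 1 — Nia adopts the app (initial).
Round 2 — checking thresholds:
  Ivy: 1 of 3 neighbours ≥ 1, adopts the app.
Round 3 — no new adoptions; cascade stops.

yes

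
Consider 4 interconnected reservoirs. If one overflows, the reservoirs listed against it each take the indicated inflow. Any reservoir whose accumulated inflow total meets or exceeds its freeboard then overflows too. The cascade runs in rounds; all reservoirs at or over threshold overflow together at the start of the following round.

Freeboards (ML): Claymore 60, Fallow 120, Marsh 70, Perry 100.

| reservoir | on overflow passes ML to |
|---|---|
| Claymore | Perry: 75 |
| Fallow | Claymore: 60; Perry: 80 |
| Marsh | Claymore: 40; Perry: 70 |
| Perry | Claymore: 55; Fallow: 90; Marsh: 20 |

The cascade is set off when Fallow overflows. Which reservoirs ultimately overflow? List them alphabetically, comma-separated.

Claymore, Fallow, Perry

Round 1 — Fallow overflows (initial).
  Claymore: +60 → 60 ≥ 60
  Perry: +80 → 80 < 100
Round 2 — Claymore overflows.
  Perry: +75 → 155 ≥ 100
Round 3 — Perry overflows.
  Marsh: +20 → 20 < 70
No further overflows.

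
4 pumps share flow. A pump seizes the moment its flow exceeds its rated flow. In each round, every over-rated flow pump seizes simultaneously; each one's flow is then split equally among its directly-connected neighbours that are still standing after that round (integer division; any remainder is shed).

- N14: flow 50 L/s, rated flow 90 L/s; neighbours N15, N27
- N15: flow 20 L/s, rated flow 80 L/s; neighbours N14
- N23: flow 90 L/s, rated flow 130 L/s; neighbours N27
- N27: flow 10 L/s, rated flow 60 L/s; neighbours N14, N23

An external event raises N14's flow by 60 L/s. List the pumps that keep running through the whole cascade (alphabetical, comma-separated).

Round 1 — N14 at 110 > 90. N14 seizes.
  N14 sheds 110 L/s to N15, N27: 55 each.
    N15: 20+55 = 75 ≤ 80
    N27: 10+55 = 65 > 60
Round 2 — N27 seizes.
  N27 sheds 65 L/s to N23: 65 each.
    N23: 90+65 = 155 > 130
Round 3 — N23 seizes.
  N23 sheds 155 L/s: no online neighbours, lost.
No further seizures.

N15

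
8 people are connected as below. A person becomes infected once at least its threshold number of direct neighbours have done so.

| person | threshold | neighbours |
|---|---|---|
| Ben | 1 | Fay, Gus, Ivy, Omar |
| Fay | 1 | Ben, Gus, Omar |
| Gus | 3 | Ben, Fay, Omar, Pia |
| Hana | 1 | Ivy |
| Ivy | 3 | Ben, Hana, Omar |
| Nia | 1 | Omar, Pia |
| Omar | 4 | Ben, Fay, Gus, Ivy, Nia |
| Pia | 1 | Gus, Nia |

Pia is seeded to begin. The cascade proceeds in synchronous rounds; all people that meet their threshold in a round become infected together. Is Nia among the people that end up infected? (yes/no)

Round 1 — Pia becomes infected (initial).
Round 2 — checking thresholds:
  Gus: 1 of 4 neighbours < 3, holds.
  Nia: 1 of 2 neighbours ≥ 1, becomes infected.
Round 3 — no new infections; cascade stops.

yes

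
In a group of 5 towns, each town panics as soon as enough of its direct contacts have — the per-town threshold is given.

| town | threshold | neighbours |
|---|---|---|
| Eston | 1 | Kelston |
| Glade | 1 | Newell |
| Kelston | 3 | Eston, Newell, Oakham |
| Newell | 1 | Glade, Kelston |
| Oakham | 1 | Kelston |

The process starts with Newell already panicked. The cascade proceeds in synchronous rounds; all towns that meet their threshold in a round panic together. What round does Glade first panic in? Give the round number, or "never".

2

Round 1 — Newell panics (initial).
Round 2 — checking thresholds:
  Glade: 1 of 1 neighbours ≥ 1, panics.
  Kelston: 1 of 3 neighbours < 3, below threshold.
Round 3 — no new panics; cascade stops.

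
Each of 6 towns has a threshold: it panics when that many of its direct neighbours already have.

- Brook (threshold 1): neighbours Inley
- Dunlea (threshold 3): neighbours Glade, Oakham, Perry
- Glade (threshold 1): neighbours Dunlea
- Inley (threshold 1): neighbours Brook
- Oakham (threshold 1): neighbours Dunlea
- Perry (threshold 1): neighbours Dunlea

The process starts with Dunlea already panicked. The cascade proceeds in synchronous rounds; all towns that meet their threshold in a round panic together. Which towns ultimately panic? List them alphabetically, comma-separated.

Round 1 — Dunlea panics (initial).
Round 2 — checking thresholds:
  Glade: 1 of 1 neighbours ≥ 1, panics.
  Oakham: 1 of 1 neighbours ≥ 1, panics.
  Perry: 1 of 1 neighbours ≥ 1, panics.
Round 3 — no new panics; cascade stops.

Dunlea, Glade, Oakham, Perry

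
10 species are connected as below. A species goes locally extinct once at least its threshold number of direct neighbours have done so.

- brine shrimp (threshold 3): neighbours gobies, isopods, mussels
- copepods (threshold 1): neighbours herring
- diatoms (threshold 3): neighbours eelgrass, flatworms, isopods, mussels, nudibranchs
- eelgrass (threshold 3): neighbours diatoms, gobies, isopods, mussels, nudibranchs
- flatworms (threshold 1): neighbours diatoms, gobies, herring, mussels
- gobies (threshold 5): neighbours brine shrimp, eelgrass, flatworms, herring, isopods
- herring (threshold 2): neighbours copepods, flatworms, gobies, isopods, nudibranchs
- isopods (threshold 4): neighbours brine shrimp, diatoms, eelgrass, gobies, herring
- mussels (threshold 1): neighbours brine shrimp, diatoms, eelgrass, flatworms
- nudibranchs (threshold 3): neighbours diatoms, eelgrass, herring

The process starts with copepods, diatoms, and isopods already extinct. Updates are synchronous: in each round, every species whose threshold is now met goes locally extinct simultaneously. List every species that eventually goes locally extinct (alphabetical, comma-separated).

Round 1 — copepods, diatoms, isopods go locally extinct (initial).
Round 2 — checking thresholds:
  brine shrimp: 1 of 3 neighbours < 3, holds.
  eelgrass: 2 of 5 neighbours < 3, holds.
  flatworms: 1 of 4 neighbours ≥ 1, goes locally extinct.
  gobies: 1 of 5 neighbours < 5, holds.
  herring: 2 of 5 neighbours ≥ 2, goes locally extinct.
  mussels: 1 of 4 neighbours ≥ 1, goes locally extinct.
  nudibranchs: 1 of 3 neighbours < 3, holds.
Round 3 — checking thresholds:
  brine shrimp: 2 of 3 neighbours < 3, holds.
  eelgrass: 3 of 5 neighbours ≥ 3, goes locally extinct.
  gobies: 3 of 5 neighbours < 5, holds.
  nudibranchs: 2 of 3 neighbours < 3, holds.
Round 4 — checking thresholds:
  brine shrimp: 2 of 3 neighbours < 3, holds.
  gobies: 4 of 5 neighbours < 5, holds.
  nudibranchs: 3 of 3 neighbours ≥ 3, goes locally extinct.
Round 5 — no new extinctions; cascade stops.

copepods, diatoms, eelgrass, flatworms, herring, isopods, mussels, nudibranchs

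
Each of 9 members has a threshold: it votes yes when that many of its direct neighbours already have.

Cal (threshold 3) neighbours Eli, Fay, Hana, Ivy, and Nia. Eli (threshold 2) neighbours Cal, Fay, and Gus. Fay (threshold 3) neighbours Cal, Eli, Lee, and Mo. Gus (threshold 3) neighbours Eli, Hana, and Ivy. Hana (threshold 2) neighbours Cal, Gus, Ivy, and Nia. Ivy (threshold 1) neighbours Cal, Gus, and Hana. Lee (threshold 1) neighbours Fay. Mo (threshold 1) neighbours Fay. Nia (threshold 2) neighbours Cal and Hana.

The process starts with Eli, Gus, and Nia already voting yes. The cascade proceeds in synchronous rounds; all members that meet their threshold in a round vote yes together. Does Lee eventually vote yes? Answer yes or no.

no

Round 1 — Eli, Gus, Nia vote yes (initial).
Round 2 — checking thresholds:
  Cal: 2 of 5 neighbours < 3, below threshold.
  Fay: 1 of 4 neighbours < 3, below threshold.
  Hana: 2 of 4 neighbours ≥ 2, votes yes.
  Ivy: 1 of 3 neighbours ≥ 1, votes yes.
Round 3 — checking thresholds:
  Cal: 4 of 5 neighbours ≥ 3, votes yes.
  Fay: 1 of 4 neighbours < 3, below threshold.
Round 4 — no new yes votes; cascade stops.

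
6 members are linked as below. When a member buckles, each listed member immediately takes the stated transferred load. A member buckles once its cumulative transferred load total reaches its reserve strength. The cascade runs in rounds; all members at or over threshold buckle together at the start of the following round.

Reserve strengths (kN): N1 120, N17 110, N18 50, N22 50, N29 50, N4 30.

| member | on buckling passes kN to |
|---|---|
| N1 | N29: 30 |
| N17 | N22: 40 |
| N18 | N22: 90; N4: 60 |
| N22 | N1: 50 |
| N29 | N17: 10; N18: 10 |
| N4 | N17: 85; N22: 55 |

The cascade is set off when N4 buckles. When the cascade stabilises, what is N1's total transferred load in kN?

50

Round 1 — N4 buckles (initial).
  N17: +85 → 85 < 110
  N22: +55 → 55 ≥ 50
Round 2 — N22 buckles.
  N1: +50 → 50 < 120
No further bucklings.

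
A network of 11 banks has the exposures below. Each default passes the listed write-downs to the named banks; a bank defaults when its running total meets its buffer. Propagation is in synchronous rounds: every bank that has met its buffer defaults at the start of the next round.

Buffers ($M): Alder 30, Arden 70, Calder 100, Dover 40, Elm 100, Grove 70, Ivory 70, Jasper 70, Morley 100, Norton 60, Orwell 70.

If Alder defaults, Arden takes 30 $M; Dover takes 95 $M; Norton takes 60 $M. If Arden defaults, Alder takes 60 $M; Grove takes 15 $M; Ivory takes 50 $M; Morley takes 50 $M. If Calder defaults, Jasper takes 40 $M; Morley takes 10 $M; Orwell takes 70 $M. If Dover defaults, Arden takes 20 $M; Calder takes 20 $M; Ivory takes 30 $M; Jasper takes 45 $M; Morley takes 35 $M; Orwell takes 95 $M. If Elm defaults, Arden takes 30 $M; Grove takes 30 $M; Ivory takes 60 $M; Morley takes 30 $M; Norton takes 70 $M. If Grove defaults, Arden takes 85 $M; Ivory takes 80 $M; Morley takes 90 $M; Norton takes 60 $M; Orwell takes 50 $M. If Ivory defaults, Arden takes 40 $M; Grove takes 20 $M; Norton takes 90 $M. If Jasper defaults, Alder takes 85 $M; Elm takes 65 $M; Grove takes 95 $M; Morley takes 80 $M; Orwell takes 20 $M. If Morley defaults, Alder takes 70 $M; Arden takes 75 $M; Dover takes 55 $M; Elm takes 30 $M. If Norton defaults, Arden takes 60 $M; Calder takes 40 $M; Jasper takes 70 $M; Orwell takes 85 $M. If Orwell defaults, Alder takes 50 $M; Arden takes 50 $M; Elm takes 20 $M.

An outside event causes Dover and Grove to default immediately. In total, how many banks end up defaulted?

Round 1 — Dover, Grove default (initial).
  Arden: +20+85 → 105 ≥ 70
  Calder: +20 → 20 < 100
  Ivory: +30+80 → 110 ≥ 70
  Jasper: +45 → 45 < 70
  Morley: +35+90 → 125 ≥ 100
  Norton: +60 → 60 ≥ 60
  Orwell: +95+50 → 145 ≥ 70
Round 2 — Arden, Ivory, Morley, Norton, Orwell default.
  Alder: +60+70+50 → 180 ≥ 30
  Calder: +40 → 60 < 100
  Elm: +30+20 → 50 < 100
  Jasper: +70 → 115 ≥ 70
Round 3 — Alder, Jasper default.
  Elm: +65 → 115 ≥ 100
Round 4 — Elm defaults.
No further defaults.

10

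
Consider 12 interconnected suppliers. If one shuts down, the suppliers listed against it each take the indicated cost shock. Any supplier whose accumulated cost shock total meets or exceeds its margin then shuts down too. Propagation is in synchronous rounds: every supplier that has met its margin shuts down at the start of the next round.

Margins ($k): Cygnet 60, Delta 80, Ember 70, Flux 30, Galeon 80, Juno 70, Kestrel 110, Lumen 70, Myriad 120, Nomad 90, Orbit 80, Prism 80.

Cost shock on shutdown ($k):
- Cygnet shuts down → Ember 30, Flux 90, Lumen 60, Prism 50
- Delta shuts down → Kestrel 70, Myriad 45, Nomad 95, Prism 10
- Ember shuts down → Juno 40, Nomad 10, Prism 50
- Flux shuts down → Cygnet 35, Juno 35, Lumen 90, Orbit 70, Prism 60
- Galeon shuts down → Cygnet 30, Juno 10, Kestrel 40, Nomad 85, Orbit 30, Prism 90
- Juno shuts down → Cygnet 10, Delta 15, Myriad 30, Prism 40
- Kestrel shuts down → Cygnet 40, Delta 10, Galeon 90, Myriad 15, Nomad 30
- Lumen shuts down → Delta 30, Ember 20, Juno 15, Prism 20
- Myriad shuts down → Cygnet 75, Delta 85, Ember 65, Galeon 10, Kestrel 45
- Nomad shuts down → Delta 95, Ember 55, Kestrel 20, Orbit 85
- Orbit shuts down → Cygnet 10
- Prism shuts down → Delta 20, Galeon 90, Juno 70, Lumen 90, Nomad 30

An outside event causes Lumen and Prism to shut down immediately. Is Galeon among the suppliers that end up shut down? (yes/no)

Round 1 — Lumen, Prism shut down (initial).
  Delta: +30+20 → 50 < 80
  Ember: +20 → 20 < 70
  Galeon: +90 → 90 ≥ 80
  Juno: +15+70 → 85 ≥ 70
  Nomad: +30 → 30 < 90
Round 2 — Galeon, Juno shut down.
  Cygnet: +30+10 → 40 < 60
  Delta: +15 → 65 < 80
  Kestrel: +40 → 40 < 110
  Myriad: +30 → 30 < 120
  Nomad: +85 → 115 ≥ 90
  Orbit: +30 → 30 < 80
Round 3 — Nomad shuts down.
  Delta: +95 → 160 ≥ 80
  Ember: +55 → 75 ≥ 70
  Kestrel: +20 → 60 < 110
  Orbit: +85 → 115 ≥ 80
Round 4 — Delta, Ember, Orbit shut down.
  Cygnet: +10 → 50 < 60
  Kestrel: +70 → 130 ≥ 110
  Myriad: +45 → 75 < 120
Round 5 — Kestrel shuts down.
  Cygnet: +40 → 90 ≥ 60
  Myriad: +15 → 90 < 120
Round 6 — Cygnet shuts down.
  Flux: +90 → 90 ≥ 30
Round 7 — Flux shuts down.
No further shutdowns.

yes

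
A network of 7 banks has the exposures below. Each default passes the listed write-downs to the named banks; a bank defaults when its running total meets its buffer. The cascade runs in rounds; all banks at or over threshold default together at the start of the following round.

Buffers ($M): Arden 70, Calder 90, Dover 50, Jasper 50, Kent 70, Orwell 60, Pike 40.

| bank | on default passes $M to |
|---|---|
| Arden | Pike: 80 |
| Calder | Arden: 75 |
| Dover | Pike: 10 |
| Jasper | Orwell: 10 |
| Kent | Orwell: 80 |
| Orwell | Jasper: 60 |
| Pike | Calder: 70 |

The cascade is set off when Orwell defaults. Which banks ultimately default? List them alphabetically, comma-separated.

Jasper, Orwell

Round 1 — Orwell defaults (initial).
  Jasper: +60 → 60 ≥ 50
Round 2 — Jasper defaults.
No further defaults.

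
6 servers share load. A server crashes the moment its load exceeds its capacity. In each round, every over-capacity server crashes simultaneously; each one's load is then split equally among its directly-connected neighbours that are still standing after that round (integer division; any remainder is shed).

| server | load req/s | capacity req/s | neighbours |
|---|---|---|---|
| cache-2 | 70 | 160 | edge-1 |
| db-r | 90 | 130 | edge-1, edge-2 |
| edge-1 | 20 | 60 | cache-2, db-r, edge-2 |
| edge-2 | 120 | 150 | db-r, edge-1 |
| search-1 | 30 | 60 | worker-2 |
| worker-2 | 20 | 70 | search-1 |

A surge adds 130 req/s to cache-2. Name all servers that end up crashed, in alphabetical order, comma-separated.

cache-2, db-r, edge-1, edge-2

Round 1 — cache-2 at 200 > 160. cache-2 crashes.
  cache-2 sheds 200 req/s to edge-1: 200 each.
    edge-1: 20+200 = 220 > 60
Round 2 — edge-1 crashes.
  edge-1 sheds 220 req/s to db-r, edge-2: 110 each.
    db-r: 90+110 = 200 > 130
    edge-2: 120+110 = 230 > 150
Round 3 — db-r, edge-2 crash.
  db-r sheds 200 req/s: no online neighbours, lost.
  edge-2 sheds 230 req/s: no online neighbours, lost.
No further crashes.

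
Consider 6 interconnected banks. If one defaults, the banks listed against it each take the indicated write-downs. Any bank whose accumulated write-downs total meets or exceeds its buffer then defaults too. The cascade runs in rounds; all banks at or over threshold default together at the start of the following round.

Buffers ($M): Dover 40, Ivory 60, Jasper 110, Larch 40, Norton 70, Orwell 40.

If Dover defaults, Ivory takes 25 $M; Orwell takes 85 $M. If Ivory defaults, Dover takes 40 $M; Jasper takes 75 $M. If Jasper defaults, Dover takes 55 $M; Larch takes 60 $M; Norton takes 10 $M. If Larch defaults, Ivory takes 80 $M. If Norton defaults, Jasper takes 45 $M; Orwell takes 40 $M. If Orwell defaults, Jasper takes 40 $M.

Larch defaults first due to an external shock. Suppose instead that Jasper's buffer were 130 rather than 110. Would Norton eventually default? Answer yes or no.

With Jasper's buffer at 130:
Round 1 — Larch defaults (initial).
  Ivory: +80 → 80 ≥ 60
Round 2 — Ivory defaults.
  Dover: +40 → 40 ≥ 40
  Jasper: +75 → 75 < 130
Round 3 — Dover defaults.
  Orwell: +85 → 85 ≥ 40
Round 4 — Orwell defaults.
  Jasper: +40 → 115 < 130
No further defaults.

no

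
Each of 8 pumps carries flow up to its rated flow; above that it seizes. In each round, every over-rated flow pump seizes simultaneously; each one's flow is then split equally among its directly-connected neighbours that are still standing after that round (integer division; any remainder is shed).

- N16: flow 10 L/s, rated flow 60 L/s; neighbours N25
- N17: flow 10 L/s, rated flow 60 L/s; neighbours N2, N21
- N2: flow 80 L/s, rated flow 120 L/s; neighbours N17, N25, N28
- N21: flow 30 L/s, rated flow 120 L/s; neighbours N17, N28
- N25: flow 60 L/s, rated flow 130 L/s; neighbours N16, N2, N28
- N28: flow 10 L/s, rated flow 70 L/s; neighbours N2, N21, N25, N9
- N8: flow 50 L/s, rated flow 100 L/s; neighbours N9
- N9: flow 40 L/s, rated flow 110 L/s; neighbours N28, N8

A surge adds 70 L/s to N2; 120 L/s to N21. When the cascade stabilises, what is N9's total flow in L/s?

Round 1 — N2 at 150 > 120; N21 at 150 > 120. N2, N21 seize.
  N2 sheds 150 L/s to N17, N25, N28: 50 each.
    N17: 10+50 = 60 ≤ 60
    N25: 60+50 = 110 ≤ 130
    N28: 10+50 = 60 ≤ 70
  N21 sheds 150 L/s to N17, N28: 75 each.
    N17: 60+75 = 135 > 60
    N28: 60+75 = 135 > 70
Round 2 — N17, N28 seize.
  N17 sheds 135 L/s: no online neighbours, lost.
  N28 sheds 135 L/s to N25, N9: 67 each (1 lost).
    N25: 110+67 = 177 > 130
    N9: 40+67 = 107 ≤ 110
Round 3 — N25 seizes.
  N25 sheds 177 L/s to N16: 177 each.
    N16: 10+177 = 187 > 60
Round 4 — N16 seizes.
  N16 sheds 187 L/s: no online neighbours, lost.
No further seizures.

107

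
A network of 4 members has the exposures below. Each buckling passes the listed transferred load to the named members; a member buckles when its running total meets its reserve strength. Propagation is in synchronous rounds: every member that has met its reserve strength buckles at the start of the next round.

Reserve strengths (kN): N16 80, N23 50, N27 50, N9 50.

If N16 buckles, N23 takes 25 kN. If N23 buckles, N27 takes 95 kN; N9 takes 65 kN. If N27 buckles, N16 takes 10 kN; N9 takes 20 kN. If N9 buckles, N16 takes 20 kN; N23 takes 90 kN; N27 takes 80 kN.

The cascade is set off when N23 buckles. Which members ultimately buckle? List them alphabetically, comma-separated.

Round 1 — N23 buckles (initial).
  N27: +95 → 95 ≥ 50
  N9: +65 → 65 ≥ 50
Round 2 — N27, N9 buckle.
  N16: +10+20 → 30 < 80
No further bucklings.

N23, N27, N9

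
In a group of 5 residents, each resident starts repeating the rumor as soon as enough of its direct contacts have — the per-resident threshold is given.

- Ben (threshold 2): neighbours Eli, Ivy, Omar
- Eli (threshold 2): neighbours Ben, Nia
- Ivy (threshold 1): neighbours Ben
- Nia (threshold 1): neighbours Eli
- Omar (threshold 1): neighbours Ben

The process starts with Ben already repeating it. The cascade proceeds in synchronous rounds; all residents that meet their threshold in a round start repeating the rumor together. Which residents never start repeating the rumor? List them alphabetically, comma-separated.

Round 1 — Ben starts repeating the rumor (initial).
Round 2 — checking thresholds:
  Eli: 1 of 2 neighbours < 2, not yet.
  Ivy: 1 of 1 neighbours ≥ 1, starts repeating the rumor.
  Omar: 1 of 1 neighbours ≥ 1, starts repeating the rumor.
Round 3 — no new spreads; cascade stops.

Eli, Nia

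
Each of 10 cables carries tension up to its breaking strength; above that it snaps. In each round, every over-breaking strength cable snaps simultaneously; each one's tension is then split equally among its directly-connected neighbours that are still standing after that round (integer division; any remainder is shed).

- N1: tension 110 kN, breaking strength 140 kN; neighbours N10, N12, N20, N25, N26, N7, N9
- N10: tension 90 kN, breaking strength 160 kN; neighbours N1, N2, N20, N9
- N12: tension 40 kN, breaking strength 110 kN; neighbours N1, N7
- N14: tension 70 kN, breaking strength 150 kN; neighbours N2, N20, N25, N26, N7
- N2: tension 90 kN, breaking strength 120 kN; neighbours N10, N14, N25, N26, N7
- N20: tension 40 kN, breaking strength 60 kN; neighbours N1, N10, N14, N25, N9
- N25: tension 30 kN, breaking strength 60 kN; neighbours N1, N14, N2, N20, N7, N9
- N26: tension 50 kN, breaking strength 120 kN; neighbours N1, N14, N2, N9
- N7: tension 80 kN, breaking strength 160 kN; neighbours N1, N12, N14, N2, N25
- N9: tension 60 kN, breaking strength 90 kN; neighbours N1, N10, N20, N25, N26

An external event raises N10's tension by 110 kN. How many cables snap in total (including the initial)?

Round 1 — N10 at 200 > 160. N10 snaps.
  N10 sheds 200 kN to N1, N2, N20, N9: 50 each.
    N1: 110+50 = 160 > 140
    N2: 90+50 = 140 > 120
    N20: 40+50 = 90 > 60
    N9: 60+50 = 110 > 90
Round 2 — N1, N2, N20, N9 snap.
  N1 sheds 160 kN to N12, N25, N26, N7: 40 each.
    N12: 40+40 = 80 ≤ 110
    N25: 30+40 = 70 > 60
    N26: 50+40 = 90 ≤ 120
    N7: 80+40 = 120 ≤ 160
  N2 sheds 140 kN to N14, N25, N26, N7: 35 each.
    N14: 70+35 = 105 ≤ 150
    N25: 70+35 = 105 > 60
    N26: 90+35 = 125 > 120
    N7: 120+35 = 155 ≤ 160
  N20 sheds 90 kN to N14, N25: 45 each.
    N14: 105+45 = 150 ≤ 150
    N25: 105+45 = 150 > 60
  N9 sheds 110 kN to N25, N26: 55 each.
    N25: 150+55 = 205 > 60
    N26: 125+55 = 180 > 120
Round 3 — N25, N26 snap.
  N25 sheds 205 kN to N14, N7: 102 each (1 lost).
    N14: 150+102 = 252 > 150
    N7: 155+102 = 257 > 160
  N26 sheds 180 kN to N14: 180 each.
    N14: 252+180 = 432 > 150
Round 4 — N14, N7 snap.
  N14 sheds 432 kN: no online neighbours, lost.
  N7 sheds 257 kN to N12: 257 each.
    N12: 80+257 = 337 > 110
Round 5 — N12 snaps.
  N12 sheds 337 kN: no online neighbours, lost.
No further breaks.

10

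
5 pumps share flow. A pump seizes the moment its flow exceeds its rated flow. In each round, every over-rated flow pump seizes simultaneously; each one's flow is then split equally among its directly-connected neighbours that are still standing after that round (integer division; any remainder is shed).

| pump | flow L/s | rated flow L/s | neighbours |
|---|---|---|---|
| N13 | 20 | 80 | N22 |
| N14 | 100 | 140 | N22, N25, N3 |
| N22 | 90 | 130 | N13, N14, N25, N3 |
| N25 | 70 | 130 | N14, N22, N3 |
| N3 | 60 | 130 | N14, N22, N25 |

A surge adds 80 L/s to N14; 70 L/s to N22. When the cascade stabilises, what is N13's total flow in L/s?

73

Round 1 — N14 at 180 > 140; N22 at 160 > 130. N14, N22 seize.
  N14 sheds 180 L/s to N25, N3: 90 each.
    N25: 70+90 = 160 > 130
    N3: 60+90 = 150 > 130
  N22 sheds 160 L/s to N13, N25, N3: 53 each (1 lost).
    N13: 20+53 = 73 ≤ 80
    N25: 160+53 = 213 > 130
    N3: 150+53 = 203 > 130
Round 2 — N25, N3 seize.
  N25 sheds 213 L/s: no online neighbours, lost.
  N3 sheds 203 L/s: no online neighbours, lost.
No further seizures.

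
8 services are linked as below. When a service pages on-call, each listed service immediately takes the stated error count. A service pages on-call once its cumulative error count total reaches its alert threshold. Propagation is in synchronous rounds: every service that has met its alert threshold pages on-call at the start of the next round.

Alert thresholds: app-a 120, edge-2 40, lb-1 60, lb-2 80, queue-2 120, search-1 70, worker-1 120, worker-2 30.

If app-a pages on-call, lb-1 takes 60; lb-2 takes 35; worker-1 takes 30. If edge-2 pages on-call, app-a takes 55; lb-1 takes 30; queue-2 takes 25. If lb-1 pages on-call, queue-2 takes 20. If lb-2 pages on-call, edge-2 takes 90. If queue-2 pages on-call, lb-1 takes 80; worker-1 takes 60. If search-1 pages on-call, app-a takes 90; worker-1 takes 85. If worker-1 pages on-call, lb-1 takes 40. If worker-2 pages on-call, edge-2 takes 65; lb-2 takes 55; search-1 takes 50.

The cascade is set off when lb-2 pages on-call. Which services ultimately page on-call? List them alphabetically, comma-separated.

Round 1 — lb-2 pages on-call (initial).
  edge-2: +90 → 90 ≥ 40
Round 2 — edge-2 pages on-call.
  app-a: +55 → 55 < 120
  lb-1: +30 → 30 < 60
  queue-2: +25 → 25 < 120
No further pages.

edge-2, lb-2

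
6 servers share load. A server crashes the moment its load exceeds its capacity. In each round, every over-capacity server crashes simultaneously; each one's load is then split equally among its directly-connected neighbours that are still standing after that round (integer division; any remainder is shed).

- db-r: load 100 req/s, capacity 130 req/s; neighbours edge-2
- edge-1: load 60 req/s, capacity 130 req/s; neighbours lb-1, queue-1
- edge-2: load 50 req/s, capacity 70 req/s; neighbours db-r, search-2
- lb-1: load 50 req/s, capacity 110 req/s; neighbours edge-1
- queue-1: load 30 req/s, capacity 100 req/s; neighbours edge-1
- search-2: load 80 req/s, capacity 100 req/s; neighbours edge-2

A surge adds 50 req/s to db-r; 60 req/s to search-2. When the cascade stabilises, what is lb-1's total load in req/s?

50

Round 1 — db-r at 150 > 130; search-2 at 140 > 100. db-r, search-2 crash.
  db-r sheds 150 req/s to edge-2: 150 each.
    edge-2: 50+150 = 200 > 70
  search-2 sheds 140 req/s to edge-2: 140 each.
    edge-2: 200+140 = 340 > 70
Round 2 — edge-2 crashes.
  edge-2 sheds 340 req/s: no online neighbours, lost.
No further crashes.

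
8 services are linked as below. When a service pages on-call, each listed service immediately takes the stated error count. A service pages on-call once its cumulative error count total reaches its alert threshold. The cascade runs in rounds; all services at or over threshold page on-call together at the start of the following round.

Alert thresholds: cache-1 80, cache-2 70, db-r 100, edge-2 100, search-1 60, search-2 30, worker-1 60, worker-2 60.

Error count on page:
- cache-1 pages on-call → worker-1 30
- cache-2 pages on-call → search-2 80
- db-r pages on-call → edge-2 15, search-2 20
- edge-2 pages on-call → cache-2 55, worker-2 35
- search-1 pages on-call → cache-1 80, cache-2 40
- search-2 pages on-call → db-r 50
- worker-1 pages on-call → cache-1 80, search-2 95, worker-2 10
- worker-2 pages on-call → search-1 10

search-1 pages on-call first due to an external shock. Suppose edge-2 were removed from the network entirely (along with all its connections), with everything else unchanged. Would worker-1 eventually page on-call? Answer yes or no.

With edge-2 removed:
Round 1 — search-1 pages on-call (initial).
  cache-1: +80 → 80 ≥ 80
  cache-2: +40 → 40 < 70
Round 2 — cache-1 pages on-call.
  worker-1: +30 → 30 < 60
No further pages.

no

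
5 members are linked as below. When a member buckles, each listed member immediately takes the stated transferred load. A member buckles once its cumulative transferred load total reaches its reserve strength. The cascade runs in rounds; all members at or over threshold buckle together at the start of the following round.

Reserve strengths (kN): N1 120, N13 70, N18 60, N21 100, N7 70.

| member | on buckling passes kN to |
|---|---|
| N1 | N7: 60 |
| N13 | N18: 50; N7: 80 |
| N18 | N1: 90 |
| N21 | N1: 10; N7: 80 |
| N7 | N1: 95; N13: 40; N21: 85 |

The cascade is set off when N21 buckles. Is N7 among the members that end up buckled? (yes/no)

yes

Round 1 — N21 buckles (initial).
  N1: +10 → 10 < 120
  N7: +80 → 80 ≥ 70
Round 2 — N7 buckles.
  N1: +95 → 105 < 120
  N13: +40 → 40 < 70
No further bucklings.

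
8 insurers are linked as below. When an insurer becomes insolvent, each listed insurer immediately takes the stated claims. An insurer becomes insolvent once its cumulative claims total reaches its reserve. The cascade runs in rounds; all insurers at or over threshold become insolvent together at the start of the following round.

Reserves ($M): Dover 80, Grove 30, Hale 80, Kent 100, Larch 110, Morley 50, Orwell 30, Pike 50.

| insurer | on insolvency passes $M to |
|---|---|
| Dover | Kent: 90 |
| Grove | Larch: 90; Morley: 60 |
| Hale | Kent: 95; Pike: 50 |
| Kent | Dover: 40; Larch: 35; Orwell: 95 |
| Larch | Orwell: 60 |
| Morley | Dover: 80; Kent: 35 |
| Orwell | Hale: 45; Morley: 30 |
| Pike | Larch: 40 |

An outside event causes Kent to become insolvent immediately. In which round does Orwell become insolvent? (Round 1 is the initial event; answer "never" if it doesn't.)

2

Round 1 — Kent becomes insolvent (initial).
  Dover: +40 → 40 < 80
  Larch: +35 → 35 < 110
  Orwell: +95 → 95 ≥ 30
Round 2 — Orwell becomes insolvent.
  Hale: +45 → 45 < 80
  Morley: +30 → 30 < 50
No further insolvencies.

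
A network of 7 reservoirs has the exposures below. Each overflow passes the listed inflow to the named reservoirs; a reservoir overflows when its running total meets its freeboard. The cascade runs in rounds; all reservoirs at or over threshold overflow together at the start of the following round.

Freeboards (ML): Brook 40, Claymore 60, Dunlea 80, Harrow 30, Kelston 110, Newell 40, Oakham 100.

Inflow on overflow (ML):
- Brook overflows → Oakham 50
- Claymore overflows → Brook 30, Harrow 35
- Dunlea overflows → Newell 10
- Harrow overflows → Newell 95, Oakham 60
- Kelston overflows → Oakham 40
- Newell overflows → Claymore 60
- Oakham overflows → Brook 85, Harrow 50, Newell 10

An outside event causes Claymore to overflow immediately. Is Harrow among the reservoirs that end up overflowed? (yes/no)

Round 1 — Claymore overflows (initial).
  Brook: +30 → 30 < 40
  Harrow: +35 → 35 ≥ 30
Round 2 — Harrow overflows.
  Newell: +95 → 95 ≥ 40
  Oakham: +60 → 60 < 100
Round 3 — Newell overflows.
No further overflows.

yes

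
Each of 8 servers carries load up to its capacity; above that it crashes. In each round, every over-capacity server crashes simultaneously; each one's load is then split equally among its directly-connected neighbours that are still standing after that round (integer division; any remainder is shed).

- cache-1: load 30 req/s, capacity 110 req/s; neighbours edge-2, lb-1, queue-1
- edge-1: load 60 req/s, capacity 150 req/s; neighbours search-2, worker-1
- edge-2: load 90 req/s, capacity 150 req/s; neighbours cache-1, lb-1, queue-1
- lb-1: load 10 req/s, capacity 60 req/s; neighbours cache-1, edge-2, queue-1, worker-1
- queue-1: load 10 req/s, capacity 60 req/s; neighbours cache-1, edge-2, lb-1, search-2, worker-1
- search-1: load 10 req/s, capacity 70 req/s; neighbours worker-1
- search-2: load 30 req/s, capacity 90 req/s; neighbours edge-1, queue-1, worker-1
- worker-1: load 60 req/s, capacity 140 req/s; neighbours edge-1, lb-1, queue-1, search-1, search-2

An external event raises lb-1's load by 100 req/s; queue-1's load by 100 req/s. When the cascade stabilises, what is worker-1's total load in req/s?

Round 1 — lb-1 at 110 > 60; queue-1 at 110 > 60. lb-1, queue-1 crash.
  lb-1 sheds 110 req/s to cache-1, edge-2, worker-1: 36 each (2 lost).
    cache-1: 30+36 = 66 ≤ 110
    edge-2: 90+36 = 126 ≤ 150
    worker-1: 60+36 = 96 ≤ 140
  queue-1 sheds 110 req/s to cache-1, edge-2, search-2, worker-1: 27 each (2 lost).
    cache-1: 66+27 = 93 ≤ 110
    edge-2: 126+27 = 153 > 150
    search-2: 30+27 = 57 ≤ 90
    worker-1: 96+27 = 123 ≤ 140
Round 2 — edge-2 crashes.
  edge-2 sheds 153 req/s to cache-1: 153 each.
    cache-1: 93+153 = 246 > 110
Round 3 — cache-1 crashes.
  cache-1 sheds 246 req/s: no online neighbours, lost.
No further crashes.

123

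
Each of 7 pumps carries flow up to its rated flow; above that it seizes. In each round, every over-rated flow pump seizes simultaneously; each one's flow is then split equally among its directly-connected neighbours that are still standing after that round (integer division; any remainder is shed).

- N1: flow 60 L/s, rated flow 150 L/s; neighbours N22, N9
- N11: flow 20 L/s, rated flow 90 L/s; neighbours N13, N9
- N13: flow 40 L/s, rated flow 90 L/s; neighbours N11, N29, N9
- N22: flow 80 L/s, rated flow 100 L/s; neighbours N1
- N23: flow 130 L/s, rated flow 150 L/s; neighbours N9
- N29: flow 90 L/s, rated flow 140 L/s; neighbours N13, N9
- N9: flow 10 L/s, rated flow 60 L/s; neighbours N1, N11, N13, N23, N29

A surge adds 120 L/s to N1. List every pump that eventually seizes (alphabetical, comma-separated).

Round 1 — N1 at 180 > 150. N1 seizes.
  N1 sheds 180 L/s to N22, N9: 90 each.
    N22: 80+90 = 170 > 100
    N9: 10+90 = 100 > 60
Round 2 — N22, N9 seize.
  N22 sheds 170 L/s: no online neighbours, lost.
  N9 sheds 100 L/s to N11, N13, N23, N29: 25 each.
    N11: 20+25 = 45 ≤ 90
    N13: 40+25 = 65 ≤ 90
    N23: 130+25 = 155 > 150
    N29: 90+25 = 115 ≤ 140
Round 3 — N23 seizes.
  N23 sheds 155 L/s: no online neighbours, lost.
No further seizures.

N1, N22, N23, N9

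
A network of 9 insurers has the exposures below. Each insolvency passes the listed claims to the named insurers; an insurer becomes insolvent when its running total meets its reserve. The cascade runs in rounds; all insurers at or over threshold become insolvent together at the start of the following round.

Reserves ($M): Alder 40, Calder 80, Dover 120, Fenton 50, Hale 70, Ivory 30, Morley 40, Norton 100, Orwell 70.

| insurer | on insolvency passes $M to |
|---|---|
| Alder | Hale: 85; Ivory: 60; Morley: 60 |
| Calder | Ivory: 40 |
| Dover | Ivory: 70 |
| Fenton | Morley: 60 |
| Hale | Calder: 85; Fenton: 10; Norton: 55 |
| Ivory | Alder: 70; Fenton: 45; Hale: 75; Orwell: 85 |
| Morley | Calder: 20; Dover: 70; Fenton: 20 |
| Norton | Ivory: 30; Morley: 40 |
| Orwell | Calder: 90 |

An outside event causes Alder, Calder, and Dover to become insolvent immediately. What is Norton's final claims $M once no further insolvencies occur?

Round 1 — Alder, Calder, Dover become insolvent (initial).
  Hale: +85 → 85 ≥ 70
  Ivory: +60+40+70 → 170 ≥ 30
  Morley: +60 → 60 ≥ 40
Round 2 — Hale, Ivory, Morley become insolvent.
  Fenton: +10+45+20 → 75 ≥ 50
  Norton: +55 → 55 < 100
  Orwell: +85 → 85 ≥ 70
Round 3 — Fenton, Orwell become insolvent.
No further insolvencies.

55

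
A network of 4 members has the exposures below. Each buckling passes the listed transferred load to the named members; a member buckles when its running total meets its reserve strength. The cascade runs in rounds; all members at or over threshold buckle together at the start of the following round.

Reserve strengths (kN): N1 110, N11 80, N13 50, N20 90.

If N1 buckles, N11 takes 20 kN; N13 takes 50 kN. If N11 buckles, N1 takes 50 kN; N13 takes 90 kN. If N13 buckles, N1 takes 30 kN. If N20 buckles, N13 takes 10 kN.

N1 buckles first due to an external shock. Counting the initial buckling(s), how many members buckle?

Round 1 — N1 buckles (initial).
  N11: +20 → 20 < 80
  N13: +50 → 50 ≥ 50
Round 2 — N13 buckles.
No further bucklings.

2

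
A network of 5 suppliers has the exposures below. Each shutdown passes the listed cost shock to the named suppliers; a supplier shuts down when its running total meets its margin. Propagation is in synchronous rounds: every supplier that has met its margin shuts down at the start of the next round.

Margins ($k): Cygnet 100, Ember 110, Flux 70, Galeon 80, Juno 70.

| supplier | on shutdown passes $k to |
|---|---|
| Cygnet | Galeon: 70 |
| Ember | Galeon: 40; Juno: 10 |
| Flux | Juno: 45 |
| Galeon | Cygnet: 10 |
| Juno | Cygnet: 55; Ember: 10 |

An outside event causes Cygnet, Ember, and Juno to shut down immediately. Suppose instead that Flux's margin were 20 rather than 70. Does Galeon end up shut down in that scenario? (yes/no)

With Flux's margin at 20:
Round 1 — Cygnet, Ember, Juno shut down (initial).
  Galeon: +70+40 → 110 ≥ 80
Round 2 — Galeon shuts down.
No further shutdowns.

yes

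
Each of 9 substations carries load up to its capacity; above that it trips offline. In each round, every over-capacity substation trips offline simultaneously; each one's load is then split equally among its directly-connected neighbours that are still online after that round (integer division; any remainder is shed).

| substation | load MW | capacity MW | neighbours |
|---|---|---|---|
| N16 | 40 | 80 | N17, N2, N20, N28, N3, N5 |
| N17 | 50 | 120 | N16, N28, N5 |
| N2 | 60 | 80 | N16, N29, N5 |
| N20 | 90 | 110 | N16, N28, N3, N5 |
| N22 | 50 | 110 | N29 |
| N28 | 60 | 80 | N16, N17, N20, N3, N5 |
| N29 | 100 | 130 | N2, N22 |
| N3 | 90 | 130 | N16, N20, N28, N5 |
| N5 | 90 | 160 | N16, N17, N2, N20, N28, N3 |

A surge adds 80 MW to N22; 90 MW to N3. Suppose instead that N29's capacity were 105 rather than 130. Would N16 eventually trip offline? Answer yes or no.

yes

With N29's capacity at 105:
Round 1 — N22 at 130 > 110; N3 at 180 > 130. N22, N3 trip offline.
  N22 sheds 130 MW to N29: 130 each.
    N29: 100+130 = 230 > 105
  N3 sheds 180 MW to N16, N20, N28, N5: 45 each.
    N16: 40+45 = 85 > 80
    N20: 90+45 = 135 > 110
    N28: 60+45 = 105 > 80
    N5: 90+45 = 135 ≤ 160
Round 2 — N16, N20, N28, N29 trip offline.
  N16 sheds 85 MW to N17, N2, N5: 28 each (1 lost).
    N17: 50+28 = 78 ≤ 120
    N2: 60+28 = 88 > 80
    N5: 135+28 = 163 > 160
  N20 sheds 135 MW to N5: 135 each.
    N5: 163+135 = 298 > 160
  N28 sheds 105 MW to N17, N5: 52 each (1 lost).
    N17: 78+52 = 130 > 120
    N5: 298+52 = 350 > 160
  N29 sheds 230 MW to N2: 230 each.
    N2: 88+230 = 318 > 80
Round 3 — N17, N2, N5 trip offline.
  N17 sheds 130 MW: no online neighbours, lost.
  N2 sheds 318 MW: no online neighbours, lost.
  N5 sheds 350 MW: no online neighbours, lost.
No further trips.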